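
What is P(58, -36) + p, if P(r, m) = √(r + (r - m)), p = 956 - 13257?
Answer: -12301 + 2*√38 ≈ -12289.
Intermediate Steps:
p = -12301
P(r, m) = √(-m + 2*r)
P(58, -36) + p = √(-1*(-36) + 2*58) - 12301 = √(36 + 116) - 12301 = √152 - 12301 = 2*√38 - 12301 = -12301 + 2*√38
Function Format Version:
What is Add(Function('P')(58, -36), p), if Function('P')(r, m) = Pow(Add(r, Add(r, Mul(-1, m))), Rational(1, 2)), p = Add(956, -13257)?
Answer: Add(-12301, Mul(2, Pow(38, Rational(1, 2)))) ≈ -12289.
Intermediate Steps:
p = -12301
Function('P')(r, m) = Pow(Add(Mul(-1, m), Mul(2, r)), Rational(1, 2))
Add(Function('P')(58, -36), p) = Add(Pow(Add(Mul(-1, -36), Mul(2, 58)), Rational(1, 2)), -12301) = Add(Pow(Add(36, 116), Rational(1, 2)), -12301) = Add(Pow(152, Rational(1, 2)), -12301) = Add(Mul(2, Pow(38, Rational(1, 2))), -12301) = Add(-12301, Mul(2, Pow(38, Rational(1, 2))))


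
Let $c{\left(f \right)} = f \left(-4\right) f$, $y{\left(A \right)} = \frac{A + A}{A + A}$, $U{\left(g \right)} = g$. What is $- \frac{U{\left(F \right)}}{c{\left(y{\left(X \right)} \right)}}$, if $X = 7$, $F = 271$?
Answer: $\frac{271}{4} \approx 67.75$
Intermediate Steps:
$y{\left(A \right)} = 1$ ($y{\left(A \right)} = \frac{2 A}{2 A} = 2 A \frac{1}{2 A} = 1$)
$c{\left(f \right)} = - 4 f^{2}$ ($c{\left(f \right)} = - 4 f f = - 4 f^{2}$)
$- \frac{U{\left(F \right)}}{c{\left(y{\left(X \right)} \right)}} = - \frac{271}{\left(-4\right) 1^{2}} = - \frac{271}{\left(-4\right) 1} = - \frac{271}{-4} = - \frac{271 \left(-1\right)}{4} = \left(-1\right) \left(- \frac{271}{4}\right) = \frac{271}{4}$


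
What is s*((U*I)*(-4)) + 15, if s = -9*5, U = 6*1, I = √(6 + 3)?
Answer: 3255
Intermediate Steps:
I = 3 (I = √9 = 3)
U = 6
s = -45
s*((U*I)*(-4)) + 15 = -45*6*3*(-4) + 15 = -810*(-4) + 15 = -45*(-72) + 15 = 3240 + 15 = 3255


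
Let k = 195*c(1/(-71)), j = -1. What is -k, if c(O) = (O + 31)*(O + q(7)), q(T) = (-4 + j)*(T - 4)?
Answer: 457314000/5041 ≈ 90719.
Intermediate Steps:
q(T) = 20 - 5*T (q(T) = (-4 - 1)*(T - 4) = -5*(-4 + T) = 20 - 5*T)
c(O) = (-15 + O)*(31 + O) (c(O) = (O + 31)*(O + (20 - 5*7)) = (31 + O)*(O + (20 - 35)) = (31 + O)*(O - 15) = (31 + O)*(-15 + O) = (-15 + O)*(31 + O))
k = -457314000/5041 (k = 195*(-465 + (1/(-71))² + 16/(-71)) = 195*(-465 + (-1/71)² + 16*(-1/71)) = 195*(-465 + 1/5041 - 16/71) = 195*(-2345200/5041) = -457314000/5041 ≈ -90719.)
-k = -1*(-457314000/5041) = 457314000/5041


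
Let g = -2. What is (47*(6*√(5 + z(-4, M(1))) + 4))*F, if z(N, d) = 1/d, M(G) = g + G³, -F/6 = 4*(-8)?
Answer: 144384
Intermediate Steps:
F = 192 (F = -24*(-8) = -6*(-32) = 192)
M(G) = -2 + G³
(47*(6*√(5 + z(-4, M(1))) + 4))*F = (47*(6*√(5 + 1/(-2 + 1³)) + 4))*192 = (47*(6*√(5 + 1/(-2 + 1)) + 4))*192 = (47*(6*√(5 + 1/(-1)) + 4))*192 = (47*(6*√(5 - 1) + 4))*192 = (47*(6*√4 + 4))*192 = (47*(6*2 + 4))*192 = (47*(12 + 4))*192 = (47*16)*192 = 752*192 = 144384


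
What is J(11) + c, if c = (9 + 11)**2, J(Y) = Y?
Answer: 411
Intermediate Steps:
c = 400 (c = 20**2 = 400)
J(11) + c = 11 + 400 = 411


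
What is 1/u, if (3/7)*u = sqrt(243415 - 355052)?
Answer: -3*I*sqrt(111637)/781459 ≈ -0.0012827*I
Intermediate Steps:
u = 7*I*sqrt(111637)/3 (u = 7*sqrt(243415 - 355052)/3 = 7*sqrt(-111637)/3 = 7*(I*sqrt(111637))/3 = 7*I*sqrt(111637)/3 ≈ 779.62*I)
1/u = 1/(7*I*sqrt(111637)/3) = -3*I*sqrt(111637)/781459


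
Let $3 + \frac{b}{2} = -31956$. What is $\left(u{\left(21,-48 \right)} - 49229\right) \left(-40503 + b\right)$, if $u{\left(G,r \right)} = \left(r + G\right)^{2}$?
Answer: $5064418500$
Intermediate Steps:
$u{\left(G,r \right)} = \left(G + r\right)^{2}$
$b = -63918$ ($b = -6 + 2 \left(-31956\right) = -6 - 63912 = -63918$)
$\left(u{\left(21,-48 \right)} - 49229\right) \left(-40503 + b\right) = \left(\left(21 - 48\right)^{2} - 49229\right) \left(-40503 - 63918\right) = \left(\left(-27\right)^{2} - 49229\right) \left(-104421\right) = \left(729 - 49229\right) \left(-104421\right) = \left(-48500\right) \left(-104421\right) = 5064418500$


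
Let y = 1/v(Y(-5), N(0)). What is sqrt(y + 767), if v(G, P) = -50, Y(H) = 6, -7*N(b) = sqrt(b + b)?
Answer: 3*sqrt(8522)/10 ≈ 27.694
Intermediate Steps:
N(b) = -sqrt(2)*sqrt(b)/7 (N(b) = -sqrt(b + b)/7 = -sqrt(2)*sqrt(b)/7)
y = -1/50 (y = 1/(-50) = -1/50 ≈ -0.020000)
sqrt(y + 767) = sqrt(-1/50 + 767) = sqrt(38349/50) = 3*sqrt(8522)/10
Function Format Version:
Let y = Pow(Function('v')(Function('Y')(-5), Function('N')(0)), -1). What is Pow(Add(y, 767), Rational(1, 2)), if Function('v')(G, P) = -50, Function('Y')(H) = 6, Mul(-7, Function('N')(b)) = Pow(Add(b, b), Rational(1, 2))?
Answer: Mul(Rational(3, 10), Pow(8522, Rational(1, 2))) ≈ 27.694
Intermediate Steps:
Function('N')(b) = Mul(Rational(-1, 7), Pow(2, Rational(1, 2)), Pow(b, Rational(1, 2))) (Function('N')(b) = Mul(Rational(-1, 7), Pow(Add(b, b), Rational(1, 2))) = Mul(Rational(-1, 7), Pow(Mul(2, b), Rational(1, 2))) = Mul(Rational(-1, 7), Mul(Pow(2, Rational(1, 2)), Pow(b, Rational(1, 2)))) = Mul(Rational(-1, 7), Pow(2, Rational(1, 2)), Pow(b, Rational(1, 2))))
y = Rational(-1, 50) (y = Pow(-50, -1) = Rational(-1, 50) ≈ -0.020000)
Pow(Add(y, 767), Rational(1, 2)) = Pow(Add(Rational(-1, 50), 767), Rational(1, 2)) = Pow(Rational(38349, 50), Rational(1, 2)) = Mul(Rational(3, 10), Pow(8522, Rational(1, 2)))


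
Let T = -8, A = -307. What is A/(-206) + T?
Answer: -1341/206 ≈ -6.5097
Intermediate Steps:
A/(-206) + T = -307/(-206) - 8 = -307*(-1/206) - 8 = 307/206 - 8 = -1341/206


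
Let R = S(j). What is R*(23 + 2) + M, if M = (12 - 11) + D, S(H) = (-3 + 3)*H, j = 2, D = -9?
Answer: -8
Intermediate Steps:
S(H) = 0 (S(H) = 0*H = 0)
M = -8 (M = (12 - 11) - 9 = 1 - 9 = -8)
R = 0
R*(23 + 2) + M = 0*(23 + 2) - 8 = 0*25 - 8 = 0 - 8 = -8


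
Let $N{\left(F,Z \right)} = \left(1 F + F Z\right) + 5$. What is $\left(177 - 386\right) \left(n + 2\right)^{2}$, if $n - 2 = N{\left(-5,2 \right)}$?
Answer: $-7524$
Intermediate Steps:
$N{\left(F,Z \right)} = 5 + F + F Z$ ($N{\left(F,Z \right)} = \left(F + F Z\right) + 5 = 5 + F + F Z$)
$n = -8$ ($n = 2 - 10 = -8$)
$\left(177 - 386\right) \left(n + 2\right)^{2} = \left(177 - 386\right) \left(-8 + 2\right)^{2} = - 209 \left(-6\right)^{2} = \left(-209\right) 36 = -7524$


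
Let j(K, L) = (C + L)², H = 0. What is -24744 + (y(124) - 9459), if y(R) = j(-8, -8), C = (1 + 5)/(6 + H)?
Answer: -34154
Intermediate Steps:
C = 1 (C = (1 + 5)/(6 + 0) = 6/6 = 6*(⅙) = 1)
j(K, L) = (1 + L)²
y(R) = 49 (y(R) = (1 - 8)² = (-7)² = 49)
-24744 + (y(124) - 9459) = -24744 + (49 - 9459) = -24744 - 9410 = -34154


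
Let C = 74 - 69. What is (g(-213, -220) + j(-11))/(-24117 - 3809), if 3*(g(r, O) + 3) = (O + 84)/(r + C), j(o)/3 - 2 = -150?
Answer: 34849/2178228 ≈ 0.015999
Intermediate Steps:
C = 5
j(o) = -444 (j(o) = 6 + 3*(-150) = 6 - 450 = -444)
g(r, O) = -3 + (84 + O)/(3*(5 + r)) (g(r, O) = -3 + ((O + 84)/(r + 5))/3 = -3 + ((84 + O)/(5 + r))/3 = -3 + (84 + O)/(3*(5 + r)))
(g(-213, -220) + j(-11))/(-24117 - 3809) = ((39 - 220 - 9*(-213))/(3*(5 - 213)) - 444)/(-24117 - 3809) = ((⅓)*(39 - 220 + 1917)/(-208) - 444)/(-27926) = ((⅓)*(-1/208)*1736 - 444)*(-1/27926) = (-217/78 - 444)*(-1/27926) = -34849/78*(-1/27926) = 34849/2178228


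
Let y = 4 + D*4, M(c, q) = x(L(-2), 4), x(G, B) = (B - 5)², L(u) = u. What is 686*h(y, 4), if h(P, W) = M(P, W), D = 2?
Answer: 686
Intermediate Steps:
x(G, B) = (-5 + B)²
M(c, q) = 1 (M(c, q) = (-5 + 4)² = (-1)² = 1)
y = 12 (y = 4 + 2*4 = 4 + 8 = 12)
h(P, W) = 1
686*h(y, 4) = 686*1 = 686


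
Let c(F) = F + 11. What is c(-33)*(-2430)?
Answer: 53460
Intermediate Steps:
c(F) = 11 + F
c(-33)*(-2430) = (11 - 33)*(-2430) = -22*(-2430) = 53460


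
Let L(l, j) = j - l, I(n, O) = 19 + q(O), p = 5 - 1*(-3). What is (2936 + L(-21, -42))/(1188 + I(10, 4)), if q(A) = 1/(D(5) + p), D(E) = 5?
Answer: 37895/15692 ≈ 2.4149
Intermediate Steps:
p = 8 (p = 5 + 3 = 8)
q(A) = 1/13 (q(A) = 1/(5 + 8) = 1/13)
I(n, O) = 248/13 (I(n, O) = 19 + 1/13 = 248/13)
(2936 + L(-21, -42))/(1188 + I(10, 4)) = (2936 + (-42 - 1*(-21)))/(1188 + 248/13) = (2936 + (-42 + 21))/(15692/13) = (2936 - 21)*(13/15692) = 2915*(13/15692) = 37895/15692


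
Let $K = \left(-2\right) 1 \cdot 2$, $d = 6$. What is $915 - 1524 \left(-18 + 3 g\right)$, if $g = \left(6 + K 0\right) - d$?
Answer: $28347$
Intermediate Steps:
$K = -4$ ($K = \left(-2\right) 2 = -4$)
$g = 0$ ($g = \left(6 - 0\right) - 6 = \left(6 + 0\right) - 6 = 6 - 6 = 0$)
$915 - 1524 \left(-18 + 3 g\right) = 915 - 1524 \left(-18 + 3 \cdot 0\right) = 915 - 1524 \left(-18 + 0\right) = 915 - -27432 = 915 + 27432 = 28347$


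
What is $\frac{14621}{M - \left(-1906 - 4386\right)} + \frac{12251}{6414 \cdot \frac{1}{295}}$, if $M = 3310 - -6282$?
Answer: $\frac{28749634937}{50939988} \approx 564.38$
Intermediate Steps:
$M = 9592$ ($M = 3310 + 6282 = 9592$)
$\frac{14621}{M - \left(-1906 - 4386\right)} + \frac{12251}{6414 \cdot \frac{1}{295}} = \frac{14621}{9592 - \left(-1906 - 4386\right)} + \frac{12251}{6414 \cdot \frac{1}{295}} = \frac{14621}{9592 - -6292} + \frac{12251}{\frac{6414}{295}} = \frac{14621}{9592 + 6292} + 12251 \cdot \frac{295}{6414} = \frac{14621}{15884} + \frac{3614045}{6414} = \frac{28749634937}{50939988}$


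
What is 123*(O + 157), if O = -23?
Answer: 16482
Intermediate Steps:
123*(O + 157) = 123*(-23 + 157) = 123*134 = 16482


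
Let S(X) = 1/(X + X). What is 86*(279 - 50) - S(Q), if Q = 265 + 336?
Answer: 23672187/1202 ≈ 19694.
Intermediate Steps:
Q = 601
S(X) = 1/(2*X)
86*(279 - 50) - S(Q) = 86*(279 - 50) - 1/(2*601) = 86*229 - 1/(2*601) = 19694 - 1*1/1202 = 19694 - 1/1202 = 23672187/1202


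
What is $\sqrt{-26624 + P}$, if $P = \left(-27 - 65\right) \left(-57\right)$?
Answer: $2 i \sqrt{5345} \approx 146.22 i$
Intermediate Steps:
$P = 5244$ ($P = \left(-92\right) \left(-57\right) = 5244$)
$\sqrt{-26624 + P} = \sqrt{-26624 + 5244} = \sqrt{-21380} = 2 i \sqrt{5345}$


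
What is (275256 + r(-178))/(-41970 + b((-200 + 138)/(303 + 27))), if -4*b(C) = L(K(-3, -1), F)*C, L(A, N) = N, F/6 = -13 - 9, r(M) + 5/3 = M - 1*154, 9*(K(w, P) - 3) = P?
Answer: -4123835/629643 ≈ -6.5495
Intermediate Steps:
K(w, P) = 3 + P/9
r(M) = -467/3 + M (r(M) = -5/3 + (M - 1*154) = -5/3 + (M - 154) = -5/3 + (-154 + M) = -467/3 + M)
F = -132 (F = 6*(-13 - 9) = 6*(-22) = -132)
b(C) = 33*C (b(C) = -(-33)*C = 33*C)
(275256 + r(-178))/(-41970 + b((-200 + 138)/(303 + 27))) = (275256 + (-467/3 - 178))/(-41970 + 33*((-200 + 138)/(303 + 27))) = (275256 - 1001/3)/(-41970 + 33*(-62/330)) = 824767/(3*(-41970 + 33*(-62*1/330))) = 824767/(3*(-41970 + 33*(-31/165))) = 824767/(3*(-41970 - 31/5)) = 824767/(3*(-209881/5)) = (824767/3)*(-5/209881) = -4123835/629643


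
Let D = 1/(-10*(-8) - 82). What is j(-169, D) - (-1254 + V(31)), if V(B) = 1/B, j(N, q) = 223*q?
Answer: 70833/62 ≈ 1142.5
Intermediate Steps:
D = -½ (D = 1/(80 - 82) = 1/(-2) = -½ ≈ -0.50000)
j(-169, D) - (-1254 + V(31)) = 223*(-½) - (-1254 + 1/31) = -223/2 - (-1254 + 1/31) = -223/2 - 1*(-38873/31) = -223/2 + 38873/31 = 70833/62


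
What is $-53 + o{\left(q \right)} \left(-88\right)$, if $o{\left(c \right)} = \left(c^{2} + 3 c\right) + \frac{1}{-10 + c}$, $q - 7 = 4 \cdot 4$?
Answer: $- \frac{684889}{13} \approx -52684.0$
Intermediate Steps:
$q = 23$ ($q = 7 + 4 \cdot 4 = 7 + 16 = 23$)
$o{\left(c \right)} = c^{2} + \frac{1}{-10 + c} + 3 c$
$-53 + o{\left(q \right)} \left(-88\right) = -53 + \frac{1 + 23^{3} - 690 - 7 \cdot 23^{2}}{-10 + 23} \left(-88\right) = -53 + \frac{1 + 12167 - 690 - 3703}{13} \left(-88\right) = -53 + \frac{1}{13} \cdot 7775 \left(-88\right) = -53 + \frac{7775}{13} \left(-88\right) = -53 - \frac{684200}{13} = - \frac{684889}{13}$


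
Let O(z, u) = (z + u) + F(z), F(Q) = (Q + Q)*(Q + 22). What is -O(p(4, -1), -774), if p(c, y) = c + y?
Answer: 621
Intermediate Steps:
F(Q) = 2*Q*(22 + Q) (F(Q) = (2*Q)*(22 + Q) = 2*Q*(22 + Q))
O(z, u) = u + z + 2*z*(22 + z) (O(z, u) = (z + u) + 2*z*(22 + z) = (u + z) + 2*z*(22 + z) = u + z + 2*z*(22 + z))
-O(p(4, -1), -774) = -(-774 + (4 - 1) + 2*(4 - 1)*(22 + (4 - 1))) = -(-774 + 3 + 2*3*(22 + 3)) = -(-774 + 3 + 2*3*25) = -(-774 + 3 + 150) = -1*(-621) = 621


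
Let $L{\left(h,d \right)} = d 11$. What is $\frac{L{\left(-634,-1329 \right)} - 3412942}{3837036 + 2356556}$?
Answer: $- \frac{3427561}{6193592} \approx -0.5534$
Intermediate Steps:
$L{\left(h,d \right)} = 11 d$
$\frac{L{\left(-634,-1329 \right)} - 3412942}{3837036 + 2356556} = \frac{11 \left(-1329\right) - 3412942}{3837036 + 2356556} = \frac{-14619 - 3412942}{6193592} = \left(-3427561\right) \frac{1}{6193592} = - \frac{3427561}{6193592}$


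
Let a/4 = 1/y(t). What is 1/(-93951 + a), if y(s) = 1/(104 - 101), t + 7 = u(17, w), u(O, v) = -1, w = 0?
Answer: -1/93939 ≈ -1.0645e-5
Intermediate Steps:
t = -8 (t = -7 - 1 = -8)
y(s) = ⅓ (y(s) = 1/3 = ⅓)
a = 12 (a = 4/(⅓) = 4*3 = 12)
1/(-93951 + a) = 1/(-93951 + 12) = 1/(-93939) = -1/93939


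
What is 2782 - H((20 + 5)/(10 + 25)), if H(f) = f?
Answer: 19469/7 ≈ 2781.3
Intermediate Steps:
2782 - H((20 + 5)/(10 + 25)) = 2782 - (20 + 5)/(10 + 25) = 2782 - 25/35 = 2782 - 1*5/7 = 2782 - 5/7 = 19469/7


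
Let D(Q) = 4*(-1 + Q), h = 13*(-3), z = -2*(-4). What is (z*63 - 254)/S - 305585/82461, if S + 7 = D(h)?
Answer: -71647945/13770987 ≈ -5.2028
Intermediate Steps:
z = 8
h = -39
D(Q) = -4 + 4*Q
S = -167 (S = -7 + (-4 + 4*(-39)) = -7 + (-4 - 156) = -7 - 160 = -167)
(z*63 - 254)/S - 305585/82461 = (8*63 - 254)/(-167) - 305585/82461 = (504 - 254)*(-1/167) - 305585*1/82461 = 250*(-1/167) - 305585/82461 = -250/167 - 305585/82461 = -71647945/13770987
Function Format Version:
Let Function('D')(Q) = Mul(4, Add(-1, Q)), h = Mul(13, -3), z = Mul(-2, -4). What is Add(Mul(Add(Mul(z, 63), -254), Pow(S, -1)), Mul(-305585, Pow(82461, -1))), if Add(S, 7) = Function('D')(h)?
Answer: Rational(-71647945, 13770987) ≈ -5.2028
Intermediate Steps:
z = 8
h = -39
Function('D')(Q) = Add(-4, Mul(4, Q))
S = -167 (S = Add(-7, Add(-4, Mul(4, -39))) = Add(-7, Add(-4, -156)) = Add(-7, -160) = -167)
Add(Mul(Add(Mul(z, 63), -254), Pow(S, -1)), Mul(-305585, Pow(82461, -1))) = Add(Mul(Add(Mul(8, 63), -254), Pow(-167, -1)), Mul(-305585, Pow(82461, -1))) = Add(Mul(Add(504, -254), Rational(-1, 167)), Mul(-305585, Rational(1, 82461))) = Add(Mul(250, Rational(-1, 167)), Rational(-305585, 82461)) = Add(Rational(-250, 167), Rational(-305585, 82461)) = Rational(-71647945, 13770987)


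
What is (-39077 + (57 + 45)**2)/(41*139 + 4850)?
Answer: -28673/10549 ≈ -2.7181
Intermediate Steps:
(-39077 + (57 + 45)**2)/(41*139 + 4850) = (-39077 + 102**2)/(5699 + 4850) = (-39077 + 10404)/10549 = -28673*1/10549 = -28673/10549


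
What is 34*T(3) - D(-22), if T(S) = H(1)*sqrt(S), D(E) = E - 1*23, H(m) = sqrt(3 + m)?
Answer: 45 + 68*sqrt(3) ≈ 162.78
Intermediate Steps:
D(E) = -23 + E (D(E) = E - 23 = -23 + E)
T(S) = 2*sqrt(S) (T(S) = sqrt(3 + 1)*sqrt(S) = sqrt(4)*sqrt(S) = 2*sqrt(S))
34*T(3) - D(-22) = 34*(2*sqrt(3)) - (-23 - 22) = 68*sqrt(3) - 1*(-45) = 68*sqrt(3) + 45 = 45 + 68*sqrt(3)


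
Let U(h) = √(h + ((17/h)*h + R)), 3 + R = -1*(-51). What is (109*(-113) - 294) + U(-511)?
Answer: -12611 + I*√446 ≈ -12611.0 + 21.119*I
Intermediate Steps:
R = 48 (R = -3 - 1*(-51) = -3 + 51 = 48)
U(h) = √(65 + h) (U(h) = √(h + ((17/h)*h + 48)) = √(h + (17 + 48)) = √(h + 65) = √(65 + h))
(109*(-113) - 294) + U(-511) = (109*(-113) - 294) + √(65 - 511) = (-12317 - 294) + √(-446) = -12611 + I*√446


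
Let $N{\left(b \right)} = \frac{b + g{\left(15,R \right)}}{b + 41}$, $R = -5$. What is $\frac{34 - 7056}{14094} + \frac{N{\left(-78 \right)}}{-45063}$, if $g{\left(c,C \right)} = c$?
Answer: $- \frac{216831226}{435173391} \approx -0.49826$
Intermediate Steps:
$N{\left(b \right)} = \frac{15 + b}{41 + b}$ ($N{\left(b \right)} = \frac{b + 15}{b + 41} = \frac{15 + b}{41 + b}$)
$\frac{34 - 7056}{14094} + \frac{N{\left(-78 \right)}}{-45063} = \frac{34 - 7056}{14094} + \frac{\frac{1}{41 - 78} \left(15 - 78\right)}{-45063} = \left(34 - 7056\right) \frac{1}{14094} + \frac{1}{-37} \left(-63\right) \left(- \frac{1}{45063}\right) = \left(-7022\right) \frac{1}{14094} + \left(- \frac{1}{37}\right) \left(-63\right) \left(- \frac{1}{45063}\right) = - \frac{3511}{7047} + \frac{63}{37} \left(- \frac{1}{45063}\right) = - \frac{3511}{7047} - \frac{7}{185259} = - \frac{216831226}{435173391}$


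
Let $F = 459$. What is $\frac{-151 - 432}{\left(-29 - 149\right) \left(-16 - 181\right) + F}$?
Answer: $- \frac{583}{35525} \approx -0.016411$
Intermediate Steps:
$\frac{-151 - 432}{\left(-29 - 149\right) \left(-16 - 181\right) + F} = \frac{-151 - 432}{\left(-29 - 149\right) \left(-16 - 181\right) + 459} = - \frac{583}{\left(-178\right) \left(-197\right) + 459} = - \frac{583}{35066 + 459} = - \frac{583}{35525}$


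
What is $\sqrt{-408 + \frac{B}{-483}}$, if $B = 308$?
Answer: $\frac{2 i \sqrt{486381}}{69} \approx 20.215 i$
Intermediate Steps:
$\sqrt{-408 + \frac{B}{-483}} = \sqrt{-408 + \frac{308}{-483}} = \sqrt{-408 + 308 \left(- \frac{1}{483}\right)} = \sqrt{-408 - \frac{44}{69}} = \sqrt{- \frac{28196}{69}} = \frac{2 i \sqrt{486381}}{69}$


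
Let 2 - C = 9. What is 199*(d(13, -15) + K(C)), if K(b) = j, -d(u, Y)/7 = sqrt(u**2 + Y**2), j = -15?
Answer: -2985 - 1393*sqrt(394) ≈ -30635.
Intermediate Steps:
C = -7 (C = 2 - 1*9 = 2 - 9 = -7)
d(u, Y) = -7*sqrt(Y**2 + u**2) (d(u, Y) = -7*sqrt(u**2 + Y**2) = -7*sqrt(Y**2 + u**2))
K(b) = -15
199*(d(13, -15) + K(C)) = 199*(-7*sqrt((-15)**2 + 13**2) - 15) = 199*(-7*sqrt(225 + 169) - 15) = 199*(-7*sqrt(394) - 15) = 199*(-15 - 7*sqrt(394)) = -2985 - 1393*sqrt(394)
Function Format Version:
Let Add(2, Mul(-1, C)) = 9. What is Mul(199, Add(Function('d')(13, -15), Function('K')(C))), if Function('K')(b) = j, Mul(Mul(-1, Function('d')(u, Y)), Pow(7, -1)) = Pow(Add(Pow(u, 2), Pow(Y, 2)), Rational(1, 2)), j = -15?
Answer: Add(-2985, Mul(-1393, Pow(394, Rational(1, 2)))) ≈ -30635.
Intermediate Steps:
C = -7 (C = Add(2, Mul(-1, 9)) = Add(2, -9) = -7)
Function('d')(u, Y) = Mul(-7, Pow(Add(Pow(Y, 2), Pow(u, 2)), Rational(1, 2))) (Function('d')(u, Y) = Mul(-7, Pow(Add(Pow(u, 2), Pow(Y, 2)), Rational(1, 2))) = Mul(-7, Pow(Add(Pow(Y, 2), Pow(u, 2)), Rational(1, 2))))
Function('K')(b) = -15
Mul(199, Add(Function('d')(13, -15), Function('K')(C))) = Mul(199, Add(Mul(-7, Pow(Add(Pow(-15, 2), Pow(13, 2)), Rational(1, 2))), -15)) = Mul(199, Add(Mul(-7, Pow(Add(225, 169), Rational(1, 2))), -15)) = Mul(199, Add(Mul(-7, Pow(394, Rational(1, 2))), -15)) = Mul(199, Add(-15, Mul(-7, Pow(394, Rational(1, 2))))) = Add(-2985, Mul(-1393, Pow(394, Rational(1, 2))))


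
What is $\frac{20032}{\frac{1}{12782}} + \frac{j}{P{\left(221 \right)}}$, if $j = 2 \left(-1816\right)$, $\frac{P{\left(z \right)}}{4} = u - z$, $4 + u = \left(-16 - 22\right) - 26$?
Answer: $\frac{73998168844}{289} \approx 2.5605 \cdot 10^{8}$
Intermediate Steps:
$u = -68$ ($u = -4 - 64 = -68$)
$P{\left(z \right)} = -272 - 4 z$ ($P{\left(z \right)} = 4 \left(-68 - z\right) = -272 - 4 z$)
$j = -3632$
$\frac{20032}{\frac{1}{12782}} + \frac{j}{P{\left(221 \right)}} = \frac{20032}{\frac{1}{12782}} - \frac{3632}{-272 - 884} = 20032 \frac{1}{\frac{1}{12782}} - \frac{3632}{-272 - 884} = 20032 \cdot 12782 - \frac{3632}{-1156} = 256049024 - - \frac{908}{289} = 256049024 + \frac{908}{289} = \frac{73998168844}{289}$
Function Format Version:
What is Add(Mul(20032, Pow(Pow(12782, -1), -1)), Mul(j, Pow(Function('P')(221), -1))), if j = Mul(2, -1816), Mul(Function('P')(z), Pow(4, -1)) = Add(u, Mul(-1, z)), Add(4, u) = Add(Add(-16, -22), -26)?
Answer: Rational(73998168844, 289) ≈ 2.5605e+8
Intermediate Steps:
u = -68 (u = Add(-4, Add(Add(-16, -22), -26)) = Add(-4, Add(-38, -26)) = Add(-4, -64) = -68)
Function('P')(z) = Add(-272, Mul(-4, z)) (Function('P')(z) = Mul(4, Add(-68, Mul(-1, z))) = Add(-272, Mul(-4, z)))
j = -3632
Add(Mul(20032, Pow(Pow(12782, -1), -1)), Mul(j, Pow(Function('P')(221), -1))) = Add(Mul(20032, Pow(Pow(12782, -1), -1)), Mul(-3632, Pow(Add(-272, Mul(-4, 221)), -1))) = Add(Mul(20032, Pow(Rational(1, 12782), -1)), Mul(-3632, Pow(Add(-272, -884), -1))) = Add(Mul(20032, 12782), Mul(-3632, Pow(-1156, -1))) = Add(256049024, Mul(-3632, Rational(-1, 1156))) = Add(256049024, Rational(908, 289)) = Rational(73998168844, 289)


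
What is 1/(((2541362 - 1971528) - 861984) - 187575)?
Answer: -1/479725 ≈ -2.0845e-6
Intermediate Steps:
1/(((2541362 - 1971528) - 861984) - 187575) = 1/((569834 - 861984) - 187575) = 1/(-292150 - 187575) = 1/(-479725) = -1/479725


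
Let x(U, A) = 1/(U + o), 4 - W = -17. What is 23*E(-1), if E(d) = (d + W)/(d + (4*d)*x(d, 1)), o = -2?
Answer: 1380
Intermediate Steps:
W = 21 (W = 4 - 1*(-17) = 4 + 17 = 21)
x(U, A) = 1/(-2 + U) (x(U, A) = 1/(U - 2) = 1/(-2 + U))
E(d) = (21 + d)/(d + 4*d/(-2 + d)) (E(d) = (d + 21)/(d + (4*d)/(-2 + d)) = (21 + d)/(d + 4*d/(-2 + d)))
23*E(-1) = 23*((-2 - 1)*(21 - 1)/((-1)*(2 - 1))) = 23*(-1*(-3)*20/1) = 23*(-1*1*(-3)*20) = 23*60 = 1380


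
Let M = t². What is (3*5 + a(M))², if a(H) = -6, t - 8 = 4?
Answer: 81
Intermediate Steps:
t = 12 (t = 8 + 4 = 12)
M = 144 (M = 12² = 144)
(3*5 + a(M))² = (3*5 - 6)² = (15 - 6)² = 9² = 81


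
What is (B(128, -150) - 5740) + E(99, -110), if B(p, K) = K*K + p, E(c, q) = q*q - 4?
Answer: 28984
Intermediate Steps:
E(c, q) = -4 + q**2 (E(c, q) = q**2 - 4 = -4 + q**2)
B(p, K) = p + K**2 (B(p, K) = K**2 + p = p + K**2)
(B(128, -150) - 5740) + E(99, -110) = ((128 + (-150)**2) - 5740) + (-4 + (-110)**2) = ((128 + 22500) - 5740) + (-4 + 12100) = (22628 - 5740) + 12096 = 16888 + 12096 = 28984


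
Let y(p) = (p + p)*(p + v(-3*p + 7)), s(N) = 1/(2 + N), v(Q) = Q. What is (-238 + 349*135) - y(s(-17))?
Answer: 10547539/225 ≈ 46878.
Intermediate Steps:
y(p) = 2*p*(7 - 2*p) (y(p) = (p + p)*(p + (-3*p + 7)) = (2*p)*(p + (7 - 3*p)) = (2*p)*(7 - 2*p) = 2*p*(7 - 2*p))
(-238 + 349*135) - y(s(-17)) = (-238 + 349*135) - 2*(7 - 2/(2 - 17))/(2 - 17) = (-238 + 47115) - 2*(7 - 2/(-15))/(-15) = 46877 - 2*(-1)*(7 - 2*(-1/15))/15 = 46877 - 2*(-1)*(7 + 2/15)/15 = 46877 - 2*(-1)*107/(15*15) = 46877 - 1*(-214/225) = 46877 + 214/225 = 10547539/225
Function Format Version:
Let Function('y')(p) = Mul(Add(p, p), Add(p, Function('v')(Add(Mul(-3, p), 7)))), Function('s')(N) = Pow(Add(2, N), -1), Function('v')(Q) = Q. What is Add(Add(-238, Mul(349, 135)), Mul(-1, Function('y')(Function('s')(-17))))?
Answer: Rational(10547539, 225) ≈ 46878.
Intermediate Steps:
Function('y')(p) = Mul(2, p, Add(7, Mul(-2, p))) (Function('y')(p) = Mul(Add(p, p), Add(p, Add(Mul(-3, p), 7))) = Mul(Mul(2, p), Add(p, Add(7, Mul(-3, p)))) = Mul(Mul(2, p), Add(7, Mul(-2, p))) = Mul(2, p, Add(7, Mul(-2, p))))
Add(Add(-238, Mul(349, 135)), Mul(-1, Function('y')(Function('s')(-17)))) = Add(Add(-238, Mul(349, 135)), Mul(-1, Mul(2, Pow(Add(2, -17), -1), Add(7, Mul(-2, Pow(Add(2, -17), -1)))))) = Add(Add(-238, 47115), Mul(-1, Mul(2, Pow(-15, -1), Add(7, Mul(-2, Pow(-15, -1)))))) = Add(46877, Mul(-1, Mul(2, Rational(-1, 15), Add(7, Mul(-2, Rational(-1, 15)))))) = Add(46877, Mul(-1, Mul(2, Rational(-1, 15), Add(7, Rational(2, 15))))) = Add(46877, Mul(-1, Mul(2, Rational(-1, 15), Rational(107, 15)))) = Add(46877, Mul(-1, Rational(-214, 225))) = Add(46877, Rational(214, 225)) = Rational(10547539, 225)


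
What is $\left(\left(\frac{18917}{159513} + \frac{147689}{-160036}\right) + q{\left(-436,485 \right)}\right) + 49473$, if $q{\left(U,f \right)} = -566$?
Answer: $\frac{1248468682528031}{25527822468} \approx 48906.0$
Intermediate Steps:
$\left(\left(\frac{18917}{159513} + \frac{147689}{-160036}\right) + q{\left(-436,485 \right)}\right) + 49473 = \left(\left(\frac{18917}{159513} + \frac{147689}{-160036}\right) - 566\right) + 49473 = \left(\left(18917 \cdot \frac{1}{159513} + 147689 \left(- \frac{1}{160036}\right)\right) - 566\right) + 49473 = \left(\left(\frac{18917}{159513} - \frac{147689}{160036}\right) - 566\right) + 49473 = \left(- \frac{20530914445}{25527822468} - 566\right) + 49473 = - \frac{14469278431333}{25527822468} + 49473 = \frac{1248468682528031}{25527822468}$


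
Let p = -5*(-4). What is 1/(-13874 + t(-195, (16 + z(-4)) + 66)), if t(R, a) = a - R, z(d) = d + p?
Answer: -1/13581 ≈ -7.3632e-5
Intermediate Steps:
p = 20
z(d) = 20 + d (z(d) = d + 20 = 20 + d)
1/(-13874 + t(-195, (16 + z(-4)) + 66)) = 1/(-13874 + (((16 + (20 - 4)) + 66) - 1*(-195))) = 1/(-13874 + (((16 + 16) + 66) + 195)) = 1/(-13874 + ((32 + 66) + 195)) = 1/(-13874 + (98 + 195)) = 1/(-13874 + 293) = 1/(-13581) = -1/13581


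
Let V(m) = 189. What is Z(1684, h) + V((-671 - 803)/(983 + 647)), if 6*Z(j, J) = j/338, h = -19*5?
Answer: 96244/507 ≈ 189.83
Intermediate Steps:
h = -95
Z(j, J) = j/2028 (Z(j, J) = (j/338)/6 = j/2028)
Z(1684, h) + V((-671 - 803)/(983 + 647)) = (1/2028)*1684 + 189 = 421/507 + 189 = 96244/507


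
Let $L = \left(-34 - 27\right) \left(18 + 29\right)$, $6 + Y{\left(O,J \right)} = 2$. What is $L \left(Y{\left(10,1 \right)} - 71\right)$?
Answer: $215025$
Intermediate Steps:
$Y{\left(O,J \right)} = -4$ ($Y{\left(O,J \right)} = -6 + 2 = -4$)
$L = -2867$ ($L = \left(-61\right) 47 = -2867$)
$L \left(Y{\left(10,1 \right)} - 71\right) = - 2867 \left(-4 - 71\right) = \left(-2867\right) \left(-75\right) = 215025$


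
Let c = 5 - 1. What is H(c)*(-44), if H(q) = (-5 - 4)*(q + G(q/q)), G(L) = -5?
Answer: -396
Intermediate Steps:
c = 4
H(q) = 45 - 9*q (H(q) = (-5 - 4)*(q - 5) = -9*(-5 + q) = 45 - 9*q)
H(c)*(-44) = (45 - 9*4)*(-44) = (45 - 36)*(-44) = 9*(-44) = -396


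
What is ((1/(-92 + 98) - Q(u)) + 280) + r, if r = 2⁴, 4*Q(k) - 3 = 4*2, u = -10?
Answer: 3521/12 ≈ 293.42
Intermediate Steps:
Q(k) = 11/4 (Q(k) = ¾ + (4*2)/4 = ¾ + (¼)*8 = ¾ + 2 = 11/4)
r = 16
((1/(-92 + 98) - Q(u)) + 280) + r = ((1/(-92 + 98) - 1*11/4) + 280) + 16 = ((1/6 - 11/4) + 280) + 16 = ((⅙ - 11/4) + 280) + 16 = (-31/12 + 280) + 16 = 3329/12 + 16 = 3521/12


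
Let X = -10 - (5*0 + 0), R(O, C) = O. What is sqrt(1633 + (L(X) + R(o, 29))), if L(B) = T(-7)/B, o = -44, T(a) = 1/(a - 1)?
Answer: sqrt(635605)/20 ≈ 39.862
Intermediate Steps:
T(a) = 1/(-1 + a)
X = -10 (X = -10 - (0 + 0) = -10 - 1*0 = -10 + 0 = -10)
L(B) = -1/(8*B) (L(B) = 1/((-1 - 7)*B) = 1/((-8)*B) = -1/(8*B))
sqrt(1633 + (L(X) + R(o, 29))) = sqrt(1633 + (-1/8/(-10) - 44)) = sqrt(1633 + (-1/8*(-1/10) - 44)) = sqrt(1633 + (1/80 - 44)) = sqrt(1633 - 3519/80) = sqrt(127121/80) = sqrt(635605)/20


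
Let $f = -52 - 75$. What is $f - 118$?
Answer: $-245$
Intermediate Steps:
$f = -127$ ($f = -52 - 75 = -127$)
$f - 118 = -127 - 118 = -245$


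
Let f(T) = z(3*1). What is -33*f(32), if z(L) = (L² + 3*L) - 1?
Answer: -561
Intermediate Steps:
z(L) = -1 + L² + 3*L
f(T) = 17 (f(T) = -1 + (3*1)² + 3*(3*1) = -1 + 3² + 3*3 = -1 + 9 + 9 = 17)
-33*f(32) = -33*17 = -561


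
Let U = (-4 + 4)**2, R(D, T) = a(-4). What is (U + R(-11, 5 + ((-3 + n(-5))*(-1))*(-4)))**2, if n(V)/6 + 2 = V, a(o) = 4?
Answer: 16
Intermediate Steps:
n(V) = -12 + 6*V
R(D, T) = 4
U = 0 (U = 0**2 = 0)
(U + R(-11, 5 + ((-3 + n(-5))*(-1))*(-4)))**2 = (0 + 4)**2 = 4**2 = 16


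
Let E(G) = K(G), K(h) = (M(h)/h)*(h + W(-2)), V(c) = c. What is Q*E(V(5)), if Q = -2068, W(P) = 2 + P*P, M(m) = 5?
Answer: -22748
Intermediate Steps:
W(P) = 2 + P²
K(h) = 5*(6 + h)/h (K(h) = (5/h)*(h + (2 + (-2)²)) = (5/h)*(h + (2 + 4)) = (5/h)*(h + 6) = (5/h)*(6 + h) = 5*(6 + h)/h)
E(G) = 5 + 30/G
Q*E(V(5)) = -2068*(5 + 30/5) = -2068*(5 + 30*(⅕)) = -2068*(5 + 6) = -2068*11 = -22748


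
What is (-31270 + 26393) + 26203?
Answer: 21326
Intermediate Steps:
(-31270 + 26393) + 26203 = -4877 + 26203 = 21326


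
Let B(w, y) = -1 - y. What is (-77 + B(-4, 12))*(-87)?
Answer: 7830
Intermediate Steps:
(-77 + B(-4, 12))*(-87) = (-77 + (-1 - 1*12))*(-87) = (-77 + (-1 - 12))*(-87) = (-77 - 13)*(-87) = -90*(-87) = 7830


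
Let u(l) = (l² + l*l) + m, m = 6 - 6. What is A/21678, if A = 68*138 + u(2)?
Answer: 4696/10839 ≈ 0.43325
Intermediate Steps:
m = 0
u(l) = 2*l² (u(l) = (l² + l*l) + 0 = (l² + l²) + 0 = 2*l² + 0 = 2*l²)
A = 9392 (A = 68*138 + 2*2² = 9384 + 2*4 = 9384 + 8 = 9392)
A/21678 = 9392/21678 = 9392*(1/21678) = 4696/10839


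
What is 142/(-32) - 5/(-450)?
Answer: -3187/720 ≈ -4.4264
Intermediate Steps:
142/(-32) - 5/(-450) = 142*(-1/32) - 5*(-1/450) = -71/16 + 1/90 = -3187/720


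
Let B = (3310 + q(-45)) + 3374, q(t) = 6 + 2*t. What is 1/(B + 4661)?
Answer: 1/11261 ≈ 8.8802e-5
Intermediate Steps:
B = 6600 (B = (3310 + (6 + 2*(-45))) + 3374 = (3310 + (6 - 90)) + 3374 = (3310 - 84) + 3374 = 3226 + 3374 = 6600)
1/(B + 4661) = 1/(6600 + 4661) = 1/11261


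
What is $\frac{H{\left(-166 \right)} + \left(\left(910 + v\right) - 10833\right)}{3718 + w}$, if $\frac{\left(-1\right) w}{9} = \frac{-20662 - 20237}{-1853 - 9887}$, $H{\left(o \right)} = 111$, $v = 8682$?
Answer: $- \frac{13266200}{43281229} \approx -0.30651$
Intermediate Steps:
$w = - \frac{368091}{11740}$ ($w = - 9 \frac{-20662 - 20237}{-1853 - 9887} = - 9 \left(- \frac{40899}{-11740}\right) = - 9 \left(\left(-40899\right) \left(- \frac{1}{11740}\right)\right) = \left(-9\right) \frac{40899}{11740} = - \frac{368091}{11740} \approx -31.354$)
$\frac{H{\left(-166 \right)} + \left(\left(910 + v\right) - 10833\right)}{3718 + w} = \frac{111 + \left(\left(910 + 8682\right) - 10833\right)}{3718 - \frac{368091}{11740}} = \frac{111 + \left(9592 - 10833\right)}{\frac{43281229}{11740}} = \left(111 - 1241\right) \frac{11740}{43281229} = \left(-1130\right) \frac{11740}{43281229} = - \frac{13266200}{43281229}$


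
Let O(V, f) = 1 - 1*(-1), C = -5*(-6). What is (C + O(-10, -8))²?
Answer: 1024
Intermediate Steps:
C = 30
O(V, f) = 2 (O(V, f) = 1 + 1 = 2)
(C + O(-10, -8))² = (30 + 2)² = 32² = 1024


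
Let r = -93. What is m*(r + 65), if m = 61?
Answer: -1708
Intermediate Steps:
m*(r + 65) = 61*(-93 + 65) = 61*(-28) = -1708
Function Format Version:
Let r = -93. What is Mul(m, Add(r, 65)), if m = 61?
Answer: -1708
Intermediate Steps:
Mul(m, Add(r, 65)) = Mul(61, Add(-93, 65)) = Mul(61, -28) = -1708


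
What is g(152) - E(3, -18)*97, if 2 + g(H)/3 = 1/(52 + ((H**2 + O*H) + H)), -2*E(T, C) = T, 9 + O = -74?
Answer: 497179/3564 ≈ 139.50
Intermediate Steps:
O = -83 (O = -9 - 74 = -83)
E(T, C) = -T/2
g(H) = -6 + 3/(52 + H**2 - 82*H) (g(H) = -6 + 3/(52 + ((H**2 - 83*H) + H)) = -6 + 3/(52 + (H**2 - 82*H)) = -6 + 3/(52 + H**2 - 82*H))
g(152) - E(3, -18)*97 = 3*(-103 - 2*152**2 + 164*152)/(52 + 152**2 - 82*152) - (-1/2*3)*97 = 3*(-103 - 2*23104 + 24928)/(52 + 23104 - 12464) - (-3)*97/2 = 3*(-103 - 46208 + 24928)/10692 - 1*(-291/2) = 3*(1/10692)*(-21383) + 291/2 = -21383/3564 + 291/2 = 497179/3564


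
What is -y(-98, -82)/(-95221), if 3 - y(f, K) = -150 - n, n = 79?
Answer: 232/95221 ≈ 0.0024364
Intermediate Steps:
y(f, K) = 232 (y(f, K) = 3 - (-150 - 1*79) = 3 - (-150 - 79) = 3 - 1*(-229) = 3 + 229 = 232)
-y(-98, -82)/(-95221) = -232/(-95221) = -232*(-1)/95221 = -1*(-232/95221) = 232/95221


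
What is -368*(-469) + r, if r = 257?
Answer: 172849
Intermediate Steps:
-368*(-469) + r = -368*(-469) + 257 = 172592 + 257 = 172849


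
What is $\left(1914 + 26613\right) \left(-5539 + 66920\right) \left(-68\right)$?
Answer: $-119069073516$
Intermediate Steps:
$\left(1914 + 26613\right) \left(-5539 + 66920\right) \left(-68\right) = 28527 \cdot 61381 \left(-68\right) = 1751015787 \left(-68\right) = -119069073516$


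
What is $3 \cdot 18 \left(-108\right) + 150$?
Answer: $-5682$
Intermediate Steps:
$3 \cdot 18 \left(-108\right) + 150 = 54 \left(-108\right) + 150 = -5832 + 150 = -5682$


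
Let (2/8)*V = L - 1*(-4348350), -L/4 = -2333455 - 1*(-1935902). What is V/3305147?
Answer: 23754248/3305147 ≈ 7.1870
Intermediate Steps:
L = 1590212 (L = -4*(-2333455 - 1*(-1935902)) = -4*(-2333455 + 1935902) = -4*(-397553) = 1590212)
V = 23754248 (V = 4*(1590212 - 1*(-4348350)) = 4*(1590212 + 4348350) = 4*5938562 = 23754248)
V/3305147 = 23754248/3305147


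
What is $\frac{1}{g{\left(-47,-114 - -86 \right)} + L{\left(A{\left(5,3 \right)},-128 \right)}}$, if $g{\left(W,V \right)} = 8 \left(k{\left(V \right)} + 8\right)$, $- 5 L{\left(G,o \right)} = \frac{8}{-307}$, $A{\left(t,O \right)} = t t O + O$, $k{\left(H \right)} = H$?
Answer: $- \frac{1535}{245592} \approx -0.0062502$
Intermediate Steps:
$A{\left(t,O \right)} = O + O t^{2}$ ($A{\left(t,O \right)} = t^{2} O + O = O t^{2} + O = O + O t^{2}$)
$L{\left(G,o \right)} = \frac{8}{1535}$ ($L{\left(G,o \right)} = - \frac{8 \frac{1}{-307}}{5} = - \frac{8 \left(- \frac{1}{307}\right)}{5} = \left(- \frac{1}{5}\right) \left(- \frac{8}{307}\right) = \frac{8}{1535}$)
$g{\left(W,V \right)} = 64 + 8 V$ ($g{\left(W,V \right)} = 8 \left(V + 8\right) = 8 \left(8 + V\right) = 64 + 8 V$)
$\frac{1}{g{\left(-47,-114 - -86 \right)} + L{\left(A{\left(5,3 \right)},-128 \right)}} = \frac{1}{\left(64 + 8 \left(-114 - -86\right)\right) + \frac{8}{1535}} = \frac{1}{\left(64 + 8 \left(-114 + 86\right)\right) + \frac{8}{1535}} = \frac{1}{\left(64 + 8 \left(-28\right)\right) + \frac{8}{1535}} = \frac{1}{\left(64 - 224\right) + \frac{8}{1535}} = \frac{1}{-160 + \frac{8}{1535}} = \frac{1}{- \frac{245592}{1535}} = - \frac{1535}{245592}$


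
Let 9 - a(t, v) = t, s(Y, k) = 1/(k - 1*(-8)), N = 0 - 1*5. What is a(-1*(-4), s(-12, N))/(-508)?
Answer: -5/508 ≈ -0.0098425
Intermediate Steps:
N = -5 (N = 0 - 5 = -5)
s(Y, k) = 1/(8 + k) (s(Y, k) = 1/(k + 8) = 1/(8 + k))
a(t, v) = 9 - t
a(-1*(-4), s(-12, N))/(-508) = (9 - (-1)*(-4))/(-508) = (9 - 1*4)*(-1/508) = (9 - 4)*(-1/508) = 5*(-1/508) = -5/508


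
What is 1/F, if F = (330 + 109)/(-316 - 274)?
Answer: -590/439 ≈ -1.3440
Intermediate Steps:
F = -439/590 (F = 439/(-590) = 439*(-1/590) = -439/590 ≈ -0.74407)
1/F = 1/(-439/590) = -590/439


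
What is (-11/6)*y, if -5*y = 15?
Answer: 11/2 ≈ 5.5000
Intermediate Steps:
y = -3 (y = -⅕*15 = -3)
(-11/6)*y = (-11/6)*(-3) = ((⅙)*(-11))*(-3) = -11/6*(-3) = 11/2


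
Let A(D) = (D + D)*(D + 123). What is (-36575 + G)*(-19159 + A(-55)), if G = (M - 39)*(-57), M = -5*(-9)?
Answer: 983431963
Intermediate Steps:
M = 45
A(D) = 2*D*(123 + D) (A(D) = (2*D)*(123 + D) = 2*D*(123 + D))
G = -342 (G = (45 - 39)*(-57) = 6*(-57) = -342)
(-36575 + G)*(-19159 + A(-55)) = (-36575 - 342)*(-19159 + 2*(-55)*(123 - 55)) = -36917*(-19159 + 2*(-55)*68) = -36917*(-19159 - 7480) = -36917*(-26639) = 983431963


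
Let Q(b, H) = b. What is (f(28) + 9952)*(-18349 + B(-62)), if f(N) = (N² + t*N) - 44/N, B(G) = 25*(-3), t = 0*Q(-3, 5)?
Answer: -197771112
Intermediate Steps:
t = 0 (t = 0*(-3) = 0)
B(G) = -75
f(N) = N² - 44/N (f(N) = (N² + 0*N) - 44/N = (N² + 0) - 44/N = N² - 44/N)
(f(28) + 9952)*(-18349 + B(-62)) = ((-44 + 28³)/28 + 9952)*(-18349 - 75) = ((-44 + 21952)/28 + 9952)*(-18424) = ((1/28)*21908 + 9952)*(-18424) = (5477/7 + 9952)*(-18424) = (75141/7)*(-18424) = -197771112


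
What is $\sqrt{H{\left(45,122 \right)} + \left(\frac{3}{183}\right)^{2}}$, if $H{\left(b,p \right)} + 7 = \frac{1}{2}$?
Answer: $\frac{i \sqrt{96742}}{122} \approx 2.5495 i$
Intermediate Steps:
$H{\left(b,p \right)} = - \frac{13}{2}$ ($H{\left(b,p \right)} = -7 + \frac{1}{2} = - \frac{13}{2}$)
$\sqrt{H{\left(45,122 \right)} + \left(\frac{3}{183}\right)^{2}} = \sqrt{- \frac{13}{2} + \left(\frac{3}{183}\right)^{2}} = \sqrt{- \frac{13}{2} + \left(3 \cdot \frac{1}{183}\right)^{2}} = \sqrt{- \frac{13}{2} + \left(\frac{1}{61}\right)^{2}} = \sqrt{- \frac{13}{2} + \frac{1}{3721}} = \sqrt{- \frac{48371}{7442}} = \frac{i \sqrt{96742}}{122}$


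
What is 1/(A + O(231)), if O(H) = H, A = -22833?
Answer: -1/22602 ≈ -4.4244e-5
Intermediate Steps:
1/(A + O(231)) = 1/(-22833 + 231) = 1/(-22602) = -1/22602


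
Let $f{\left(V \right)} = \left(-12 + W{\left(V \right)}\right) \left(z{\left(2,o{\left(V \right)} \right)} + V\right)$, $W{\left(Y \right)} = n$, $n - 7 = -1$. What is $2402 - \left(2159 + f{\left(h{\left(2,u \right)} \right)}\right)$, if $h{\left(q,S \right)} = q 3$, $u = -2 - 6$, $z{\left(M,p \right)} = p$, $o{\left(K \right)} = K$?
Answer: $315$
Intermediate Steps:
$n = 6$ ($n = 7 - 1 = 6$)
$W{\left(Y \right)} = 6$
$u = -8$ ($u = -2 - 6 = -8$)
$h{\left(q,S \right)} = 3 q$
$f{\left(V \right)} = - 12 V$ ($f{\left(V \right)} = \left(-12 + 6\right) \left(V + V\right) = - 6 \cdot 2 V = - 12 V$)
$2402 - \left(2159 + f{\left(h{\left(2,u \right)} \right)}\right) = 2402 - \left(2159 - 12 \cdot 3 \cdot 2\right) = 2402 - \left(2159 - 72\right) = 2402 - 2087 = 315$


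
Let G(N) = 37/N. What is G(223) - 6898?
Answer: -1538217/223 ≈ -6897.8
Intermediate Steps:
G(223) - 6898 = 37/223 - 6898 = -1538217/223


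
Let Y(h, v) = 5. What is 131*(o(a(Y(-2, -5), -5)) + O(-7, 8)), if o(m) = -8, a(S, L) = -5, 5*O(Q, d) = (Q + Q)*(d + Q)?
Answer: -7074/5 ≈ -1414.8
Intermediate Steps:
O(Q, d) = 2*Q*(Q + d)/5 (O(Q, d) = ((Q + Q)*(d + Q))/5 = ((2*Q)*(Q + d))/5 = (2*Q*(Q + d))/5 = 2*Q*(Q + d)/5)
131*(o(a(Y(-2, -5), -5)) + O(-7, 8)) = 131*(-8 + (⅖)*(-7)*(-7 + 8)) = 131*(-8 + (⅖)*(-7)*1) = 131*(-8 - 14/5) = 131*(-54/5) = -7074/5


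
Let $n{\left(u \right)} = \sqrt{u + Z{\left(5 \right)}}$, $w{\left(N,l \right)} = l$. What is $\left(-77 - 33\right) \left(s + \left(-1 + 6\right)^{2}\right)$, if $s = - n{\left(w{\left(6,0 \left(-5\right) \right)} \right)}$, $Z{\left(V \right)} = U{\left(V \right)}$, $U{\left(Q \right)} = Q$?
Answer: $-2750 + 110 \sqrt{5} \approx -2504.0$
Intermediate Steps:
$Z{\left(V \right)} = V$
$n{\left(u \right)} = \sqrt{5 + u}$ ($n{\left(u \right)} = \sqrt{u + 5} = \sqrt{5 + u}$)
$s = - \sqrt{5}$ ($s = - \sqrt{5 + 0 \left(-5\right)} = - \sqrt{5 + 0} = - \sqrt{5} \approx -2.2361$)
$\left(-77 - 33\right) \left(s + \left(-1 + 6\right)^{2}\right) = \left(-77 - 33\right) \left(- \sqrt{5} + \left(-1 + 6\right)^{2}\right) = - 110 \left(- \sqrt{5} + 5^{2}\right) = - 110 \left(- \sqrt{5} + 25\right) = - 110 \left(25 - \sqrt{5}\right) = -2750 + 110 \sqrt{5}$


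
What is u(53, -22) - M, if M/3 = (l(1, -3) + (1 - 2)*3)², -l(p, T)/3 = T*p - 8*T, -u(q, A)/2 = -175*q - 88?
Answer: 5658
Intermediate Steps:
u(q, A) = 176 + 350*q (u(q, A) = -2*(-175*q - 88) = -2*(-88 - 175*q) = 176 + 350*q)
l(p, T) = 24*T - 3*T*p (l(p, T) = -3*(T*p - 8*T) = -3*(-8*T + T*p) = 24*T - 3*T*p)
M = 13068 (M = 3*(3*(-3)*(8 - 1*1) + (1 - 2)*3)² = 3*(3*(-3)*(8 - 1) - 1*3)² = 3*(3*(-3)*7 - 3)² = 3*(-63 - 3)² = 3*(-66)² = 3*4356 = 13068)
u(53, -22) - M = (176 + 350*53) - 1*13068 = (176 + 18550) - 13068 = 18726 - 13068 = 5658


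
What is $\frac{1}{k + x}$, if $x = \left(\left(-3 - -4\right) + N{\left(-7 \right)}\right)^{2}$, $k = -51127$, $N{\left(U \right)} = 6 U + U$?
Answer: $- \frac{1}{48823} \approx -2.0482 \cdot 10^{-5}$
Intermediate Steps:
$N{\left(U \right)} = 7 U$
$x = 2304$ ($x = \left(\left(-3 - -4\right) + 7 \left(-7\right)\right)^{2} = \left(\left(-3 + 4\right) - 49\right)^{2} = \left(1 - 49\right)^{2} = \left(-48\right)^{2} = 2304$)
$\frac{1}{k + x} = \frac{1}{-51127 + 2304} = \frac{1}{-48823} = - \frac{1}{48823}$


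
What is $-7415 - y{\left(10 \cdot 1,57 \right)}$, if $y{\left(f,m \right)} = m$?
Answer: $-7472$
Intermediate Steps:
$-7415 - y{\left(10 \cdot 1,57 \right)} = -7415 - 57 = -7472$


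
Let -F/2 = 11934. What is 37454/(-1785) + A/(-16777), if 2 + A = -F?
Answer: -670966568/29946945 ≈ -22.405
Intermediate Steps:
F = -23868 (F = -2*11934 = -23868)
A = 23866 (A = -2 - 1*(-23868) = -2 + 23868 = 23866)
37454/(-1785) + A/(-16777) = 37454/(-1785) + 23866/(-16777) = 37454*(-1/1785) + 23866*(-1/16777) = -37454/1785 - 23866/16777 = -670966568/29946945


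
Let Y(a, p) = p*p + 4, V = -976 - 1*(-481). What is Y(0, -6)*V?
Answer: -19800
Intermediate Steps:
V = -495 (V = -976 + 481 = -495)
Y(a, p) = 4 + p² (Y(a, p) = p² + 4 = 4 + p²)
Y(0, -6)*V = (4 + (-6)²)*(-495) = (4 + 36)*(-495) = 40*(-495) = -19800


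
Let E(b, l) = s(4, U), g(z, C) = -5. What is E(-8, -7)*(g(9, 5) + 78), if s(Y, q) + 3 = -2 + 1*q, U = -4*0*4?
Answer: -365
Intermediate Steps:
U = 0 (U = 0*4 = 0)
s(Y, q) = -5 + q (s(Y, q) = -3 + (-2 + 1*q) = -3 + (-2 + q) = -5 + q)
E(b, l) = -5 (E(b, l) = -5 + 0 = -5)
E(-8, -7)*(g(9, 5) + 78) = -5*(-5 + 78) = -5*73 = -365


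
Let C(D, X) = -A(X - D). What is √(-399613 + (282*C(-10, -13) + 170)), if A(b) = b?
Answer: I*√398597 ≈ 631.35*I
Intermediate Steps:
C(D, X) = D - X (C(D, X) = -(X - D) = D - X)
√(-399613 + (282*C(-10, -13) + 170)) = √(-399613 + (282*(-10 - 1*(-13)) + 170)) = √(-399613 + (282*(-10 + 13) + 170)) = √(-399613 + (282*3 + 170)) = √(-399613 + (846 + 170)) = √(-399613 + 1016) = √(-398597) = I*√398597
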